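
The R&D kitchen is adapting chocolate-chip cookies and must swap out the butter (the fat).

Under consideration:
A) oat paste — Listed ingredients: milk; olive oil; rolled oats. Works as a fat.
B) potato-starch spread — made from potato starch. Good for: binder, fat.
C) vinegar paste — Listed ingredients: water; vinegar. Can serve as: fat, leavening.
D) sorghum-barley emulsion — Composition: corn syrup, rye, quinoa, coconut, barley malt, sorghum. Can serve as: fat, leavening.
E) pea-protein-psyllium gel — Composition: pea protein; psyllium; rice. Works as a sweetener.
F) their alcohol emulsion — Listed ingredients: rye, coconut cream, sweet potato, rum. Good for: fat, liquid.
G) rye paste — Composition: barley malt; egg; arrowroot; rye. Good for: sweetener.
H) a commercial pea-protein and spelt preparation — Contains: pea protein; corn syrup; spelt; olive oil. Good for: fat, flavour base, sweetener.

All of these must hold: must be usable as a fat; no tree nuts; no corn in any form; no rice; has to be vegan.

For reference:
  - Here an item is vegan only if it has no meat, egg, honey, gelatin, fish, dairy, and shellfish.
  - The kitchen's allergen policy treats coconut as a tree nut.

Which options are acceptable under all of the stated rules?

B, C

A: has milk, so not vegan — no
B: works as a fat, no rice, tree-nut-free — OK
C: works as a fat, no corn, vegan — valid
D: has corn syrup, so not corn-free; has coconut, so not tree-nut-free — no
E: not usable as a fat; has rice, so not rice-free — reject
F: has coconut cream, so not tree-nut-free — out
G: not usable as a fat; has egg, so not vegan — out
H: has corn syrup, so not corn-free — reject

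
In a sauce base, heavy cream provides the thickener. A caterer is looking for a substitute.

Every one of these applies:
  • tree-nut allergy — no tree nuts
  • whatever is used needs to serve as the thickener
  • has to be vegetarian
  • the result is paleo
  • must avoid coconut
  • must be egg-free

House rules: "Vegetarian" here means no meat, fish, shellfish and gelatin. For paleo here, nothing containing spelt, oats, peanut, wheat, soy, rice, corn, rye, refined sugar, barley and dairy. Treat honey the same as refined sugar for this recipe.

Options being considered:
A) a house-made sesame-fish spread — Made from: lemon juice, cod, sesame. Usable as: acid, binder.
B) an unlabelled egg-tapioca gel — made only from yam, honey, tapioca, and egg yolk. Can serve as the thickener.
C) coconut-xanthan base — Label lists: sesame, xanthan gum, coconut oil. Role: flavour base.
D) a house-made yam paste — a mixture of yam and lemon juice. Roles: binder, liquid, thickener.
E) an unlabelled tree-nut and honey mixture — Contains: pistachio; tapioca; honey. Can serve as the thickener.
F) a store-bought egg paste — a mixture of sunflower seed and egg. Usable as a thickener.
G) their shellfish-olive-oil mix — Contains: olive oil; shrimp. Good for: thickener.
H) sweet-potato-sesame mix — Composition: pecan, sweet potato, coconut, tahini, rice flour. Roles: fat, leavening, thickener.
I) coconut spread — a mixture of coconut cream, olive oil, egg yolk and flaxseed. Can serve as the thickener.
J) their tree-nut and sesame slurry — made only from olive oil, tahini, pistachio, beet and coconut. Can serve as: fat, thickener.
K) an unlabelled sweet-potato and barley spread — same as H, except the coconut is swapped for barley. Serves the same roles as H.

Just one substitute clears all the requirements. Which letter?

D

A: not usable as a thickener; has cod, so not vegetarian — reject
B: has honey, so not paleo; has egg yolk, so not egg-free — out
C: not usable as a thickener; has coconut oil, so not coconut-free — reject
D: every rule checks out — keep
E: has honey, so not paleo; has pistachio, so not tree-nut-free — reject
F: has egg, so not egg-free — no
G: has shrimp, so not vegetarian — reject
H: has rice flour, so not paleo; has coconut, so not coconut-free (and 1 more) — out
I: has coconut cream, so not coconut-free; has egg yolk, so not egg-free — out
J: has coconut, so not coconut-free; has pistachio, so not tree-nut-free — no
K: has barley, so not paleo; has pecan, so not tree-nut-free — out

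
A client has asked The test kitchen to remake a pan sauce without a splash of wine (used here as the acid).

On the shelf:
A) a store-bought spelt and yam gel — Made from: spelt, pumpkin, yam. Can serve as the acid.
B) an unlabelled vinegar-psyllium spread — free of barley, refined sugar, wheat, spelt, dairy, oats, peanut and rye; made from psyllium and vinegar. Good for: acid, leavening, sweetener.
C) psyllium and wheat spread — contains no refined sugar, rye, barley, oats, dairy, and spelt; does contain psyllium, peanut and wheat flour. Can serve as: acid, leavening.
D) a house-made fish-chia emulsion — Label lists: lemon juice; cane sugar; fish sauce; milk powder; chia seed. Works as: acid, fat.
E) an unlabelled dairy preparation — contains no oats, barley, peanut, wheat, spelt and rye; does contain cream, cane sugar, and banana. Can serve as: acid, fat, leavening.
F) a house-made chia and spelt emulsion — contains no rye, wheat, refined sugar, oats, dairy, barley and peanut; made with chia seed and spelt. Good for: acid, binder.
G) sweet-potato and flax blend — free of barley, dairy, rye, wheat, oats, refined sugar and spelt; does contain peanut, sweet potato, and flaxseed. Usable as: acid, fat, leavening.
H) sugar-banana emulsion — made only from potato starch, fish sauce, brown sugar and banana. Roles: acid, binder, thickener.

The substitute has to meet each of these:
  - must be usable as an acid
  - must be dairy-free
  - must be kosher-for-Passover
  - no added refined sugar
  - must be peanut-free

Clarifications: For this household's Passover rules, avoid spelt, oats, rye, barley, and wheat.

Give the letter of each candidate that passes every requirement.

A: has spelt, so not kosher-for-Passover — no
B: all constraints satisfied — valid
C: has wheat flour, so not kosher-for-Passover; has peanut, so not peanut-free — reject
D: has cane sugar, so not no-added-sugar; has milk powder, so not dairy-free — out
E: has cane sugar, so not no-added-sugar; has cream, so not dairy-free — reject
F: has spelt, so not kosher-for-Passover — out
G: has peanut, so not peanut-free — no
H: has brown sugar, so not no-added-sugar — no

B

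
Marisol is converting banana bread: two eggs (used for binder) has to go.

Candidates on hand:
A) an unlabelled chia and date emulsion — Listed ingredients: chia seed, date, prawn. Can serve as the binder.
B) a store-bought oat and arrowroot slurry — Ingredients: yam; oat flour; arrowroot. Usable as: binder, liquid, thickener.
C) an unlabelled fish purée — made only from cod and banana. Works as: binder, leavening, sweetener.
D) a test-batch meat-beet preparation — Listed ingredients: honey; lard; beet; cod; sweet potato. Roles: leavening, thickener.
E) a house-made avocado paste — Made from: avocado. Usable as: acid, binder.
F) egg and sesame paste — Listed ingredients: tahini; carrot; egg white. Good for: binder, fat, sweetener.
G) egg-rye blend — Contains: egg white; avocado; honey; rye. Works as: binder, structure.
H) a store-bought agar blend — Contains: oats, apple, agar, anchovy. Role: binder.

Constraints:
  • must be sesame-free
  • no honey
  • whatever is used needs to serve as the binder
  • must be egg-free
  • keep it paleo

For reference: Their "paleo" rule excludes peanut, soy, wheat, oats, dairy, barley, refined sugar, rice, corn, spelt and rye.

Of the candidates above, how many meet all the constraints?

A: only prawn, chia seed, and date; none excluded — OK
B: has oat flour, so not paleo — reject
C: all constraints satisfied — valid
D: not usable as a binder; has honey, so not honey-free — reject
E: only avocado; none excluded — OK
F: has tahini, so not sesame-free; has egg white, so not egg-free — no
G: has rye, so not paleo; has honey, so not honey-free (and 1 more) — reject
H: has oats, so not paleo — out

3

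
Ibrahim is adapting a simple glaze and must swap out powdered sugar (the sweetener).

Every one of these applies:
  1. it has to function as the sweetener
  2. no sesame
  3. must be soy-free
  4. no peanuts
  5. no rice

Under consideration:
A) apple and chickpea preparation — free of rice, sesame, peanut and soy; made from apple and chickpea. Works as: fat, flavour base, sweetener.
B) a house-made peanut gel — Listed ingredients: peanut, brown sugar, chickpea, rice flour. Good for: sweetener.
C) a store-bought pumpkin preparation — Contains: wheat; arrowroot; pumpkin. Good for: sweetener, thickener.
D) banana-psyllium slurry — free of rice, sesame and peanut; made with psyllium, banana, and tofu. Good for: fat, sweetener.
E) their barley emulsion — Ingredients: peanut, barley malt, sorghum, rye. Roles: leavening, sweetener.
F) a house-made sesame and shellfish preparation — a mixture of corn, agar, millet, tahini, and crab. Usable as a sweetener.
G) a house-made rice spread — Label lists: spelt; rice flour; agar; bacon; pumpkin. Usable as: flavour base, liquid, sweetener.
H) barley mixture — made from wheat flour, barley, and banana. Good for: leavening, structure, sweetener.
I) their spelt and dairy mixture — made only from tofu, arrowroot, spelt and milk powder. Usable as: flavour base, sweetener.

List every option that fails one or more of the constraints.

A: works as a sweetener, no rice, no soy — keep
B: has rice flour, so not rice-free; has peanut, so not peanut-free — no
C: no soy, no rice — valid
D: has tofu, so not soy-free — reject
E: has peanut, so not peanut-free — no
F: has tahini, so not sesame-free — reject
G: has rice flour, so not rice-free — no
H: works as a sweetener, no peanut, no soy — keep
I: has tofu, so not soy-free — reject

B, D, E, F, G, I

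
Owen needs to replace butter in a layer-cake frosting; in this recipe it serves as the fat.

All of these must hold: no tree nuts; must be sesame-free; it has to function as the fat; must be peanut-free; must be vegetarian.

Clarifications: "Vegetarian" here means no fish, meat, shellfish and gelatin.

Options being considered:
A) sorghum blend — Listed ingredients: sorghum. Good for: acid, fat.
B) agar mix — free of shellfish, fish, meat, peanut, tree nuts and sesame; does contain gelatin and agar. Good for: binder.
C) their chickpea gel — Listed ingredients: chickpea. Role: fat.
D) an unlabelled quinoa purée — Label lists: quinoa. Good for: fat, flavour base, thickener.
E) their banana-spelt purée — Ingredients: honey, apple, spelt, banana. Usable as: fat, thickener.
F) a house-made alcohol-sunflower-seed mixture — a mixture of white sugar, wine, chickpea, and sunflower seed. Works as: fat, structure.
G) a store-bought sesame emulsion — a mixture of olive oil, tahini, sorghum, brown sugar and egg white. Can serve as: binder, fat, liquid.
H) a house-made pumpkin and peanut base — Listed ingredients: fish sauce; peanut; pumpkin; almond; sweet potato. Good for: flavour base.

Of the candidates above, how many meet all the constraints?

A: nothing on the exclusion list — valid
B: not usable as a fat; has gelatin, so not vegetarian — no
C: only chickpea; none excluded — keep
D: every rule checks out — keep
E: honey and spelt etc. — none of it excluded — OK
F: wine and white sugar etc. — none of it excluded — valid
G: has tahini, so not sesame-free — out
H: not usable as a fat; has fish sauce, so not vegetarian (and 2 more) — reject

5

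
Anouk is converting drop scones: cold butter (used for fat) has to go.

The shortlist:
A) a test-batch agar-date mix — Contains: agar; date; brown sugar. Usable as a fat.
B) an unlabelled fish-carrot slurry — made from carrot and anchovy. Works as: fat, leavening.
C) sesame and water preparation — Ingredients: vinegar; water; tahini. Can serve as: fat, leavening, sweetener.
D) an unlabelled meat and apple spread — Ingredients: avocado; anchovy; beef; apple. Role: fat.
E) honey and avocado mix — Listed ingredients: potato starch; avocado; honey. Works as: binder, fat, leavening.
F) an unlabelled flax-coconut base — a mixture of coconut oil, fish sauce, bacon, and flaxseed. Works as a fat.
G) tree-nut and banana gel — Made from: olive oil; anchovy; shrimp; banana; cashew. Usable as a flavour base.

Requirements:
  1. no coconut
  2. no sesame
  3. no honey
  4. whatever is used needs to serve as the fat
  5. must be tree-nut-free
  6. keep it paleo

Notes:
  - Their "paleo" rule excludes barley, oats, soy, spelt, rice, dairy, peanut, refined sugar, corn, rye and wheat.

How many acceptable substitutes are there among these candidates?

2

A: has brown sugar, so not paleo — out
B: only anchovy and carrot; none excluded — valid
C: has tahini, so not sesame-free — no
D: works as a fat, no tree nuts, no sesame — OK
E: has honey, so not honey-free — reject
F: has coconut oil, so not coconut-free — no
G: not usable as a fat; has cashew, so not tree-nut-free — no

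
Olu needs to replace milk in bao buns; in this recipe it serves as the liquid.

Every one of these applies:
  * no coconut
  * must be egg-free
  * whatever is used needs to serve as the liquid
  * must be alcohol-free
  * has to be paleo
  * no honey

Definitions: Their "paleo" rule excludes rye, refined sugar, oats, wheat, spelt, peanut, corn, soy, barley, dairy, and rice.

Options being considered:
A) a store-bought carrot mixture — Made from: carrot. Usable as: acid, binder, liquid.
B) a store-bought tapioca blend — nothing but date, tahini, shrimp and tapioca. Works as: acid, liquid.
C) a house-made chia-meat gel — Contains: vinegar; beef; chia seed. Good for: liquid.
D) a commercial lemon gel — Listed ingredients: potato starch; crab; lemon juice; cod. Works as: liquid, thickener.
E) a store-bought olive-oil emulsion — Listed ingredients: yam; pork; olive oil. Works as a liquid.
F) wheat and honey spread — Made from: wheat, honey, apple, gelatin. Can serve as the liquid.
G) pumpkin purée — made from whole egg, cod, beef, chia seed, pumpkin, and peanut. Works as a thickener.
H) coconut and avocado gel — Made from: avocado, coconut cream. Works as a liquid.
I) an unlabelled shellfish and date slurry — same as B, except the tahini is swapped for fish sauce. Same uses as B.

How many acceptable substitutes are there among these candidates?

A: only carrot; none excluded — keep
B: tahini and shrimp etc. — none of it excluded — keep
C: only beef, chia seed and vinegar; none excluded — valid
D: no egg, no alcohol — OK
E: works as a liquid, no egg, no coconut — keep
F: has wheat, so not paleo; has honey, so not honey-free — no
G: not usable as a liquid; has peanut, so not paleo (and 1 more) — reject
H: has coconut cream, so not coconut-free — out
I: nothing on the exclusion list — valid

6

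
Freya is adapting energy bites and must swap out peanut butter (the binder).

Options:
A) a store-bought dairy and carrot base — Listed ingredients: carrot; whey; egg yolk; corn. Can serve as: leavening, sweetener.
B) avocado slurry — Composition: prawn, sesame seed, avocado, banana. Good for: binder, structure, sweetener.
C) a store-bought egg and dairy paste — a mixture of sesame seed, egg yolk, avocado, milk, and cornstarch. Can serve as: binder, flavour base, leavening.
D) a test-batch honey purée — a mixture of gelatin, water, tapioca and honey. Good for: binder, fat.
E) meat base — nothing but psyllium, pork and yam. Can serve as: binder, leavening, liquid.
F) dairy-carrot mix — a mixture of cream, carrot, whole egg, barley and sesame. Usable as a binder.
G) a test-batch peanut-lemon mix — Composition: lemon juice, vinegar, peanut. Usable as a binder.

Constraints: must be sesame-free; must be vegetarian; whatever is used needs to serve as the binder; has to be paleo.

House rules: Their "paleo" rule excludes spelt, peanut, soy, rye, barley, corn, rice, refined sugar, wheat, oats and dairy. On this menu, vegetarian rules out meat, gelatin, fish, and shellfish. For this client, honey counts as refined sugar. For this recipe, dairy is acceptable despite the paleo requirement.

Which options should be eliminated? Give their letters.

A: not usable as a binder; has corn, so not paleo — out
B: has prawn, so not vegetarian; has sesame seed, so not sesame-free — reject
C: has cornstarch, so not paleo; has sesame seed, so not sesame-free — no
D: has honey, so not paleo; has gelatin, so not vegetarian — out
E: has pork, so not vegetarian — out
F: has barley, so not paleo; has sesame, so not sesame-free — reject
G: has peanut, so not paleo — reject

A, B, C, D, E, F, G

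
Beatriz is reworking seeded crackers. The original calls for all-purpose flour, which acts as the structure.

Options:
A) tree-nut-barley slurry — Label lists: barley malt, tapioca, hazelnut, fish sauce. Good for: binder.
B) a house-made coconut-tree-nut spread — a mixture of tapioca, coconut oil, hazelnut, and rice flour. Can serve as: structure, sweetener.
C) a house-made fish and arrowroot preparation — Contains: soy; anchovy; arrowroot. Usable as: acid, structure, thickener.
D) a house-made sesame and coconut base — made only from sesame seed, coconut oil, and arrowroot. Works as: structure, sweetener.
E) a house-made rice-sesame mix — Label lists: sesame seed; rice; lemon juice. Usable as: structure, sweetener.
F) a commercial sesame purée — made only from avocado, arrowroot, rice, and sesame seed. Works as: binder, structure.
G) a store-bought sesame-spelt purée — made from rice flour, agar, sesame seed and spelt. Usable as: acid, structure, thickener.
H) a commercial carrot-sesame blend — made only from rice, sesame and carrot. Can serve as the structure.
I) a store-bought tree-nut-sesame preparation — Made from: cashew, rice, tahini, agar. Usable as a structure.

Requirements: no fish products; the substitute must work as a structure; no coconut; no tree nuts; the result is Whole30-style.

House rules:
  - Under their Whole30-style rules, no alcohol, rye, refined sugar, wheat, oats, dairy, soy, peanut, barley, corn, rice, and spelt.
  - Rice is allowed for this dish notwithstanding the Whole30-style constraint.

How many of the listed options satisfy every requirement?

A: not usable as a structure; has barley malt, so not Whole30-style (and 2 more) — out
B: has hazelnut, so not tree-nut-free; has coconut oil, so not coconut-free — out
C: has soy, so not Whole30-style; has anchovy, so not fish-free — reject
D: has coconut oil, so not coconut-free — no
E: rice is permitted under the Whole30-style carve-out; nothing else excluded — keep
F: rice is permitted under the Whole30-style carve-out; nothing else excluded — valid
G: has spelt, so not Whole30-style — reject
H: rice is permitted under the Whole30-style carve-out; nothing else excluded — OK
I: has cashew, so not tree-nut-free — reject

3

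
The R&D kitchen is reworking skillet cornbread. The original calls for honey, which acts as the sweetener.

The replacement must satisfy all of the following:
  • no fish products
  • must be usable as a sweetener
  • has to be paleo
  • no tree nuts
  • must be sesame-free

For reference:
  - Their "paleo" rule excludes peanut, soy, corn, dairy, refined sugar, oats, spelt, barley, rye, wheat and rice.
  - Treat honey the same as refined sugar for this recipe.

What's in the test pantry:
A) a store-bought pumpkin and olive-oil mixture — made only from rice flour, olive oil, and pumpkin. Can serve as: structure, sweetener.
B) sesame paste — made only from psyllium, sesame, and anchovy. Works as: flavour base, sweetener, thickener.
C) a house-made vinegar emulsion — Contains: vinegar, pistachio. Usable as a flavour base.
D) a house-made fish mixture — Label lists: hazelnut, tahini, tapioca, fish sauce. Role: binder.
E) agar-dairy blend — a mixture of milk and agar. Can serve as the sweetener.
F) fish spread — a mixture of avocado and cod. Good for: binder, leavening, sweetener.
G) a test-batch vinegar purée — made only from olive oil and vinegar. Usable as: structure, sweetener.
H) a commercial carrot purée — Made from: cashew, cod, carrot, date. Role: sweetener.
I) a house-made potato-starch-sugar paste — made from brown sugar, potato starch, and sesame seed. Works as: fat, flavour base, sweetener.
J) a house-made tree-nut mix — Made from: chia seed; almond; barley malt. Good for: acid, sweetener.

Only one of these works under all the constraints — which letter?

A: has rice flour, so not paleo — out
B: has anchovy, so not fish-free; has sesame, so not sesame-free — out
C: not usable as a sweetener; has pistachio, so not tree-nut-free — out
D: not usable as a sweetener; has fish sauce, so not fish-free (and 2 more) — no
E: has milk, so not paleo — no
F: has cod, so not fish-free — out
G: only vinegar and olive oil; none excluded — keep
H: has cod, so not fish-free; has cashew, so not tree-nut-free — reject
I: has brown sugar, so not paleo; has sesame seed, so not sesame-free — reject
J: has barley malt, so not paleo; has almond, so not tree-nut-free — reject

G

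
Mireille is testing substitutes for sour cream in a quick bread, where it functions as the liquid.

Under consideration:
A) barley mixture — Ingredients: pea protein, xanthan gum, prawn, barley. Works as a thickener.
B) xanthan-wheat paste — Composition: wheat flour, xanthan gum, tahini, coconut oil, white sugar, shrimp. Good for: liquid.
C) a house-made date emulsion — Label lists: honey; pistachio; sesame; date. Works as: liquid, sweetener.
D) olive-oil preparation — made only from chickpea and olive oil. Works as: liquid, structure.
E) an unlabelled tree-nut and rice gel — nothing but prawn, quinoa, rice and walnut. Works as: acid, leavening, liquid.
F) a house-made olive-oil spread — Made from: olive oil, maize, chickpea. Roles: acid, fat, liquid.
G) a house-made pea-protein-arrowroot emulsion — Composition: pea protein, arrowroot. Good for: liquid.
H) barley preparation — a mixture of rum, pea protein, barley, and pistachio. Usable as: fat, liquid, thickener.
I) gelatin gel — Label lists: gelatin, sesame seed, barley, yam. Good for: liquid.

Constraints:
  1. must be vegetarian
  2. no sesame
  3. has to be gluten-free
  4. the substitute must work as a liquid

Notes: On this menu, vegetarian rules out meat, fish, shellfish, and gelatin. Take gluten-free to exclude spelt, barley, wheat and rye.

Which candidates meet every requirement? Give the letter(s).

D, F, G

A: not usable as a liquid; has prawn, so not vegetarian (and 1 more) — out
B: has shrimp, so not vegetarian; has wheat flour, so not gluten-free (and 1 more) — no
C: has sesame, so not sesame-free — reject
D: gluten-free, no sesame — valid
E: has prawn, so not vegetarian — reject
F: works as a liquid, vegetarian, no sesame — OK
G: gluten-free, no sesame — OK
H: has barley, so not gluten-free — no
I: has gelatin, so not vegetarian; has barley, so not gluten-free (and 1 more) — reject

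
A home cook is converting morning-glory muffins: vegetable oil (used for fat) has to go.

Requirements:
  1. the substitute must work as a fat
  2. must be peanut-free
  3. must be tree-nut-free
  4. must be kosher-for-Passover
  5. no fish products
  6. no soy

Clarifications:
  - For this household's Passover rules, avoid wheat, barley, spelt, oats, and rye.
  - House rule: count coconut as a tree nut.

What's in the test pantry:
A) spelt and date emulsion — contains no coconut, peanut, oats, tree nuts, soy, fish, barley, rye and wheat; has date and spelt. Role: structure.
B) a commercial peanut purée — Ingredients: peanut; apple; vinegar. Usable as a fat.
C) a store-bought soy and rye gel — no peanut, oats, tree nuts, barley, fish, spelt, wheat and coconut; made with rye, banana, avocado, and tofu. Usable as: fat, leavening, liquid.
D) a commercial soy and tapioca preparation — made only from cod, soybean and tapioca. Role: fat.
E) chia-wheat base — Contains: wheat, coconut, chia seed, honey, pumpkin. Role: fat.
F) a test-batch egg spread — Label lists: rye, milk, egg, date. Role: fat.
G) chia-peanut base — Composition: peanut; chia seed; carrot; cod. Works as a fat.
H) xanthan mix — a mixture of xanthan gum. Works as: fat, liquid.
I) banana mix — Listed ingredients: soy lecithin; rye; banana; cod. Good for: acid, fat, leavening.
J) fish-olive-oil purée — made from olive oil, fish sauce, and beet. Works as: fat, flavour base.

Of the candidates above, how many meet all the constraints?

1

A: not usable as a fat; has spelt, so not kosher-for-Passover — out
B: has peanut, so not peanut-free — out
C: has rye, so not kosher-for-Passover; has tofu, so not soy-free — reject
D: has soybean, so not soy-free; has cod, so not fish-free — reject
E: has wheat, so not kosher-for-Passover; has coconut, so not tree-nut-free — reject
F: has rye, so not kosher-for-Passover — reject
G: has peanut, so not peanut-free; has cod, so not fish-free — reject
H: only xanthan gum; none excluded — valid
I: has rye, so not kosher-for-Passover; has soy lecithin, so not soy-free (and 1 more) — out
J: has fish sauce, so not fish-free — reject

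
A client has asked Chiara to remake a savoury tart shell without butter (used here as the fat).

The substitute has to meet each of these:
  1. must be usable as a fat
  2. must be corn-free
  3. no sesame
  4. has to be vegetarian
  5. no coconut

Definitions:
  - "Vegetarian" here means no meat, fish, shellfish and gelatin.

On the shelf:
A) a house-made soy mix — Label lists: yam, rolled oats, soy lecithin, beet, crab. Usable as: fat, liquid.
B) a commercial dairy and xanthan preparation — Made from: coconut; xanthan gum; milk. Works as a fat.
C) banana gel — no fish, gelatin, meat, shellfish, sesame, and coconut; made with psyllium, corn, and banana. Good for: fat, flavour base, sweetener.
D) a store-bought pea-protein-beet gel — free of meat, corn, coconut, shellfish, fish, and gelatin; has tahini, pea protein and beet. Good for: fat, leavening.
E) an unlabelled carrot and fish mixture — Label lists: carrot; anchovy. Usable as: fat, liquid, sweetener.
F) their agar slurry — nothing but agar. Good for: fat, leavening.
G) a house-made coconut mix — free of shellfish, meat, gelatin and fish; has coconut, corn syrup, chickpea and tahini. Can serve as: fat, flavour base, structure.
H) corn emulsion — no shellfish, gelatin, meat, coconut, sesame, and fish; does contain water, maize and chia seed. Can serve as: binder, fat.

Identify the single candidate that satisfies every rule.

A: has crab, so not vegetarian — no
B: has coconut, so not coconut-free — out
C: has corn, so not corn-free — reject
D: has tahini, so not sesame-free — out
E: has anchovy, so not vegetarian — out
F: every rule checks out — valid
G: has coconut, so not coconut-free; has corn syrup, so not corn-free (and 1 more) — out
H: has maize, so not corn-free — out

F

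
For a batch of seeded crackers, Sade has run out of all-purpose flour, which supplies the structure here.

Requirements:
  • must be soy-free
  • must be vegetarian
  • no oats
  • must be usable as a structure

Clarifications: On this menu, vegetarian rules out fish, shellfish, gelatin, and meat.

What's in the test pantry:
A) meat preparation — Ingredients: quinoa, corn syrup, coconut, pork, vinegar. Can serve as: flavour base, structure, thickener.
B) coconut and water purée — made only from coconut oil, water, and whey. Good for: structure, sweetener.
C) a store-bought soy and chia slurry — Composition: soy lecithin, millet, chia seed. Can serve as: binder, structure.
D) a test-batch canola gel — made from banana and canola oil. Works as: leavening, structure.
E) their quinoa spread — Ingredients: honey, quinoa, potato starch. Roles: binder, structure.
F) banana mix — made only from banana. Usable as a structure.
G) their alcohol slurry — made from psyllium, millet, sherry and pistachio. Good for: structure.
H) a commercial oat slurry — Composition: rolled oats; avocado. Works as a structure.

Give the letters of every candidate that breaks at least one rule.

A, C, H

A: has pork, so not vegetarian — out
B: nothing on the exclusion list — keep
C: has soy lecithin, so not soy-free — no
D: every rule checks out — valid
E: every rule checks out — OK
F: no oats, vegetarian — valid
G: every rule checks out — keep
H: has rolled oats, so not oat-free — no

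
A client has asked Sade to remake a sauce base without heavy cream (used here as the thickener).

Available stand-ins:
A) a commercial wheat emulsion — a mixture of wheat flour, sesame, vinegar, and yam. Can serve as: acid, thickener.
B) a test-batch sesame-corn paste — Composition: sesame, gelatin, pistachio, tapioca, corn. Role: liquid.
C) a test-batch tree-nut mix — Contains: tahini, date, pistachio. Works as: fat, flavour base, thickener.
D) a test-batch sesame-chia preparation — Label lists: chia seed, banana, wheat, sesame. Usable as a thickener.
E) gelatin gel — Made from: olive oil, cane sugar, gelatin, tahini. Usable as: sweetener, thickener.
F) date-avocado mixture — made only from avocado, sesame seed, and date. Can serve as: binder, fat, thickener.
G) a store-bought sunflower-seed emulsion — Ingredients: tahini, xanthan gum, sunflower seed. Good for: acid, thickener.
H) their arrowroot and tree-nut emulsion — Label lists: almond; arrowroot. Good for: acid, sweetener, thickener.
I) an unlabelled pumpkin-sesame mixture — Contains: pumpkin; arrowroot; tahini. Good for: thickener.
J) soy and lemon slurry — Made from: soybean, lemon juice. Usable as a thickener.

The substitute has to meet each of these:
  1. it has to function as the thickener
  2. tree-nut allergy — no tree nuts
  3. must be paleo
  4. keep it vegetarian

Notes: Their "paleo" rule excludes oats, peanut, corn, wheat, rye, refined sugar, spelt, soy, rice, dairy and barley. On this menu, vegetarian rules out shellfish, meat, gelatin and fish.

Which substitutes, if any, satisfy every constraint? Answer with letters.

F, G, I

A: has wheat flour, so not paleo — out
B: not usable as a thickener; has corn, so not paleo (and 2 more) — out
C: has pistachio, so not tree-nut-free — out
D: has wheat, so not paleo — no
E: has cane sugar, so not paleo; has gelatin, so not vegetarian — no
F: works as a thickener, paleo, no tree nuts — OK
G: only tahini, xanthan gum and sunflower seed; none excluded — keep
H: has almond, so not tree-nut-free — reject
I: only tahini, pumpkin and arrowroot; none excluded — OK
J: has soybean, so not paleo — out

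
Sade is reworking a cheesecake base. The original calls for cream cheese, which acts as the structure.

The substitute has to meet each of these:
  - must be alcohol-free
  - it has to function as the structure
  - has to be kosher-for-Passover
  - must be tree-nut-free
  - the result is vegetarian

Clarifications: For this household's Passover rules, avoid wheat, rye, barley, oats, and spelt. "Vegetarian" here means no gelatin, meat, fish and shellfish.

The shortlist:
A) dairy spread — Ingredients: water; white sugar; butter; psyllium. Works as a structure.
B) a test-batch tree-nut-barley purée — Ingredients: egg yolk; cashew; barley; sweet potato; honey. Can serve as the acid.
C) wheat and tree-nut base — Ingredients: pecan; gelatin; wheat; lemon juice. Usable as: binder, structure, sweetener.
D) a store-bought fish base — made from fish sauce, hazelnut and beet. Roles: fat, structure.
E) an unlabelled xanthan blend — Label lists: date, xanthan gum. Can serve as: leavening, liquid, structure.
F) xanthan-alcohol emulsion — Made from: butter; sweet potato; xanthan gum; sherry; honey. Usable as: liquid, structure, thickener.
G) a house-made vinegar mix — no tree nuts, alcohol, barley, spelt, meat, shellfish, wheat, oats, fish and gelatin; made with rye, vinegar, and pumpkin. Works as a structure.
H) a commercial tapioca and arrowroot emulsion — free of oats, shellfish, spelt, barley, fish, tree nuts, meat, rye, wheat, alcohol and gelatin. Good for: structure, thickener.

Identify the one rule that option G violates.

kosher-for-Passover

usable as a structure: satisfied
kosher-for-Passover: has rye — fails
vegetarian: satisfied
tree-nut-free: satisfied
alcohol-free: satisfied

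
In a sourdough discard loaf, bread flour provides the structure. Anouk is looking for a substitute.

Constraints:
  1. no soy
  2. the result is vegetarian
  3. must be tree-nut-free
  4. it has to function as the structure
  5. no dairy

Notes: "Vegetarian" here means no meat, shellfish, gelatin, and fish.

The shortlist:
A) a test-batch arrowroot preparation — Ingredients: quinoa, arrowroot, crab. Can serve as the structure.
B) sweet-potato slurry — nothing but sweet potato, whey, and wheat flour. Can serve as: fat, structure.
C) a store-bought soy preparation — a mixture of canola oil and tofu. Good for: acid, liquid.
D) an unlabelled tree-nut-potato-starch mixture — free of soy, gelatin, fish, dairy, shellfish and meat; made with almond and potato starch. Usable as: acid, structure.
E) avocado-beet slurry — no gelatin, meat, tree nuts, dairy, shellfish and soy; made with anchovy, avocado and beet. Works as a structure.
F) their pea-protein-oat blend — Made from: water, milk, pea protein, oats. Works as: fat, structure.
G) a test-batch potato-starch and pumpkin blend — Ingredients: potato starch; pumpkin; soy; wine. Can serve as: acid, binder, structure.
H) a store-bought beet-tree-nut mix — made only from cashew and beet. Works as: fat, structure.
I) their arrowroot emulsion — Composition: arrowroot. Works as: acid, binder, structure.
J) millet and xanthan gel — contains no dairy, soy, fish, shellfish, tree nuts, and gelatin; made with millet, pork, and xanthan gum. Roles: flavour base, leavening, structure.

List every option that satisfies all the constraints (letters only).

A: has crab, so not vegetarian — reject
B: has whey, so not dairy-free — reject
C: not usable as a structure; has tofu, so not soy-free — out
D: has almond, so not tree-nut-free — no
E: has anchovy, so not vegetarian — out
F: has milk, so not dairy-free — reject
G: has soy, so not soy-free — out
H: has cashew, so not tree-nut-free — reject
I: only arrowroot; none excluded — valid
J: has pork, so not vegetarian — reject

I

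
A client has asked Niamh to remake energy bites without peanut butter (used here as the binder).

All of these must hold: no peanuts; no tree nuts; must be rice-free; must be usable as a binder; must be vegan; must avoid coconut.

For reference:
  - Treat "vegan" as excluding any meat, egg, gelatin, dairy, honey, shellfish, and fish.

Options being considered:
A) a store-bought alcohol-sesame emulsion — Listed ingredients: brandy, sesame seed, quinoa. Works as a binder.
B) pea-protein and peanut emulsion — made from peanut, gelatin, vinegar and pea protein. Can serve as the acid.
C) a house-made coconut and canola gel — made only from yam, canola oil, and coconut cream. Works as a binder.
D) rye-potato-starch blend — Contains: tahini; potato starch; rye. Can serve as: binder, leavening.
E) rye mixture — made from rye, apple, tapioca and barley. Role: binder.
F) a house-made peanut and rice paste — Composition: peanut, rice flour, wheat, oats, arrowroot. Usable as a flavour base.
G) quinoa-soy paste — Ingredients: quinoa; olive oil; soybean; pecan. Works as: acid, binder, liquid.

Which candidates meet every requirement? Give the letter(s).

A: works as a binder, vegan, no tree nuts — keep
B: not usable as a binder; has gelatin, so not vegan (and 1 more) — out
C: has coconut cream, so not coconut-free — no
D: only rye, tahini, and potato starch; none excluded — valid
E: no peanut, no tree nuts — OK
F: not usable as a binder; has peanut, so not peanut-free (and 1 more) — no
G: has pecan, so not tree-nut-free — reject

A, D, E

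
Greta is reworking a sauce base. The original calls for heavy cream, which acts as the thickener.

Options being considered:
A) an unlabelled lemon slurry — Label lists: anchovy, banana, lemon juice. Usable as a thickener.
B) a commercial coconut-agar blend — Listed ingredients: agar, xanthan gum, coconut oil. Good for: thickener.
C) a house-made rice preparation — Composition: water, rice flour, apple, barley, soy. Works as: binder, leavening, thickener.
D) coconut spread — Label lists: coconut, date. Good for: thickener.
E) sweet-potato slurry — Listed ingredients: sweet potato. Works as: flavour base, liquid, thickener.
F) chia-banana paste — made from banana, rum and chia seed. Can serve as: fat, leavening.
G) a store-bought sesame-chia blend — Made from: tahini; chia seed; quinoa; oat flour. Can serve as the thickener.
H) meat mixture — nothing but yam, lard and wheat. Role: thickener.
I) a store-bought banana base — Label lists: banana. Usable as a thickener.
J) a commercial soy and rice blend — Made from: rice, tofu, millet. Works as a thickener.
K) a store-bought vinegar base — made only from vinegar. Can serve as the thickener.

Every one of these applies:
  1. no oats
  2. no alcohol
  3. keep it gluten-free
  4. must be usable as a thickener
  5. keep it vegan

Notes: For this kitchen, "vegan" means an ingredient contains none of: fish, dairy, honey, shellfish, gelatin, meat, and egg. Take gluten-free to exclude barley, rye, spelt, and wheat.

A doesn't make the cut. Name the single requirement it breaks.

usable as a thickener: satisfied
vegan: has anchovy — fails
gluten-free: satisfied
alcohol-free: satisfied
oat-free: satisfied

vegan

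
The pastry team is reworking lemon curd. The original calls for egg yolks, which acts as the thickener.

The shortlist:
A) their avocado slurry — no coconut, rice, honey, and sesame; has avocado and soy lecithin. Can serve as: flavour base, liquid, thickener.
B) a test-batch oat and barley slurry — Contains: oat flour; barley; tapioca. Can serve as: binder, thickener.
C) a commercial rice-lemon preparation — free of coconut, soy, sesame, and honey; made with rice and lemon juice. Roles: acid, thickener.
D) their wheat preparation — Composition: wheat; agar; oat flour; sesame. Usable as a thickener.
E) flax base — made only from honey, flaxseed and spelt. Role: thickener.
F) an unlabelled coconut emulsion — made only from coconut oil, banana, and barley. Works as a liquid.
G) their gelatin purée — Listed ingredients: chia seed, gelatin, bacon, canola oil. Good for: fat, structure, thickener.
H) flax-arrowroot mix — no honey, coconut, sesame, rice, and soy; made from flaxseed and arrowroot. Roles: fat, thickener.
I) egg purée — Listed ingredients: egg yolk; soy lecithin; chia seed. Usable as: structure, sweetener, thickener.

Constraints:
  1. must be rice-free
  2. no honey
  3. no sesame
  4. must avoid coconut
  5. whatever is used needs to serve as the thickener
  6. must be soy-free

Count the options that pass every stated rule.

3

A: has soy lecithin, so not soy-free — reject
B: only barley, oat flour and tapioca; none excluded — OK
C: has rice, so not rice-free — no
D: has sesame, so not sesame-free — no
E: has honey, so not honey-free — no
F: not usable as a thickener; has coconut oil, so not coconut-free — out
G: no soy, no honey — OK
H: nothing on the exclusion list — OK
I: has soy lecithin, so not soy-free — no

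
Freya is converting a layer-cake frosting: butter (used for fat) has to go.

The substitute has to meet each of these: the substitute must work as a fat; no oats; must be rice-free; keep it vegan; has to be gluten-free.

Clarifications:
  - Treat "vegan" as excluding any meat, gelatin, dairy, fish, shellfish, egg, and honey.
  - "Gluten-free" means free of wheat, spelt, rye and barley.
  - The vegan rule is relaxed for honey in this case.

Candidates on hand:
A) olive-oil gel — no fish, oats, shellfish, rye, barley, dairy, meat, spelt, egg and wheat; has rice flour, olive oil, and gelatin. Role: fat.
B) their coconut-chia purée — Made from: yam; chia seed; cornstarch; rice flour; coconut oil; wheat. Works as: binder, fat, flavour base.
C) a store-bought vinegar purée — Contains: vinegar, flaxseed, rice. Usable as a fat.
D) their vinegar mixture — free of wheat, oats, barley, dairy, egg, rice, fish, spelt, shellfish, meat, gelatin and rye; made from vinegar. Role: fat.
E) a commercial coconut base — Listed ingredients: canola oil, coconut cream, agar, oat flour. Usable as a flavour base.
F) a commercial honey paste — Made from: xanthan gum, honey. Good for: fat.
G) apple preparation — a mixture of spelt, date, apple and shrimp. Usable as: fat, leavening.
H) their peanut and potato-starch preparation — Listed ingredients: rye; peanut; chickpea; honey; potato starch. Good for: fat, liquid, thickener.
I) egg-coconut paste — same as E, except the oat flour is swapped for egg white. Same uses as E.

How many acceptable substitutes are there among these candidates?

A: has gelatin, so not vegan; has rice flour, so not rice-free — no
B: has wheat, so not gluten-free; has rice flour, so not rice-free — no
C: has rice, so not rice-free — no
D: nothing on the exclusion list — OK
E: not usable as a fat; has oat flour, so not oat-free — reject
F: honey is permitted under the vegan carve-out; nothing else excluded — OK
G: has shrimp, so not vegan; has spelt, so not gluten-free — no
H: has rye, so not gluten-free — no
I: not usable as a fat; has egg white, so not vegan — out

2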